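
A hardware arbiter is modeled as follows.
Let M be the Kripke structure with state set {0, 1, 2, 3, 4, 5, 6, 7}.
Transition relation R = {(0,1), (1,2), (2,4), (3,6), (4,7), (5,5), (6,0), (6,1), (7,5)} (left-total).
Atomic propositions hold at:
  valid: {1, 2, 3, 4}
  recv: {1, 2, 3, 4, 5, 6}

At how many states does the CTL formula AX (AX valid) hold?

Sat(AX valid) = {s : every successor in {1, 2, 3, 4}} = {0, 1, 2}
Sat(AX (AX valid)) = {s : every successor in {0, 1, 2}} = {0, 1, 6}
|Sat(AX (AX valid))| = |{0, 1, 6}| = 3.

3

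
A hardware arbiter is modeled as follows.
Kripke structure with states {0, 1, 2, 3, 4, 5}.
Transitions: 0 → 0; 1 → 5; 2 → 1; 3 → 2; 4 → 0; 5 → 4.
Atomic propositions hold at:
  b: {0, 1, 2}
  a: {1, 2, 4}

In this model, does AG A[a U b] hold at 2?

No

A[a U b]: least fixpoint, start Z0 = Sat(b) = {0, 1, 2}, add states in Sat(a) with every successor in Z. Z1 = {0, 1, 2, 4}; fixed.
Sat(A[a U b]) = {0, 1, 2, 4}
AG A[a U b]: greatest fixpoint, start Z0 = {0, 1, 2, 4}, keep only states in Sat with every successor in Z. Z1 = {0, 2, 4}; Z2 = {0, 4}; fixed.
Sat(AG A[a U b]) = {0, 4}
2 ∉ Sat(AG A[a U b]) = {0, 4}, so the formula does not hold at 2.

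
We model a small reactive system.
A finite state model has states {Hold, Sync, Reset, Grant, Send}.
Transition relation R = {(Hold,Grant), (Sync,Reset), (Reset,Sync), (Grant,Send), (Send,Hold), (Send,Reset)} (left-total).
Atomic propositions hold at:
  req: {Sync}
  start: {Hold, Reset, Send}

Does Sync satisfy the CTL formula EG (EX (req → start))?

Sat(req → start) = {Hold, Reset, Grant, Send}
Sat(EX (req → start)) = {s : some successor in {Hold, Reset, Grant, Send}} = {Hold, Sync, Grant, Send}
EG (EX (req → start)): greatest fixpoint, start Z0 = {Hold, Sync, Grant, Send}, keep only states in Sat with some successor in Z. Z1 = {Hold, Grant, Send}; fixed.
Sat(EG (EX (req → start))) = {Hold, Grant, Send}
Sync ∉ Sat(EG (EX (req → start))) = {Hold, Grant, Send}, so the formula does not hold at Sync.

No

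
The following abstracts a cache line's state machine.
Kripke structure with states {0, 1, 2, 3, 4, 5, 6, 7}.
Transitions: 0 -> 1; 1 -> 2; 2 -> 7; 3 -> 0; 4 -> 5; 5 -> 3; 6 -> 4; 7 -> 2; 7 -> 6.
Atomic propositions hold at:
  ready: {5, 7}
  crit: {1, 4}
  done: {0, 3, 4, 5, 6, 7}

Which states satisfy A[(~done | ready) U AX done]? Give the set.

Sat(~done) = {1, 2}
Sat(~done | ready) = {1, 2, 5, 7}
Sat(AX done) = {s : every successor in {0, 3, 4, 5, 6, 7}} = {2, 3, 4, 5, 6}
A[(~done | ready) U AX done]: least fixpoint, start Z0 = Sat(AX done) = {2, 3, 4, 5, 6}, add states in Sat(~done | ready) with every successor in Z. Z1 = {1, 2, 3, 4, 5, 6, 7}; fixed.
Sat(A[(~done | ready) U AX done]) = {1, 2, 3, 4, 5, 6, 7}

{1, 2, 3, 4, 5, 6, 7}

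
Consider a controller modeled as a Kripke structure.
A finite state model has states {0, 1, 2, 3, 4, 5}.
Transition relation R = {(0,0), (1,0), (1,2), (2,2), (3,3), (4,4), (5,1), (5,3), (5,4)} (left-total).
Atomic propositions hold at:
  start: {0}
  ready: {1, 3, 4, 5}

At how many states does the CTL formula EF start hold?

3

EF start: least fixpoint, start Z0 = {0}, add states with some successor in Z. Z1 = {0, 1}; Z2 = {0, 1, 5}; fixed.
Sat(EF start) = {0, 1, 5}
|Sat(EF start)| = |{0, 1, 5}| = 3.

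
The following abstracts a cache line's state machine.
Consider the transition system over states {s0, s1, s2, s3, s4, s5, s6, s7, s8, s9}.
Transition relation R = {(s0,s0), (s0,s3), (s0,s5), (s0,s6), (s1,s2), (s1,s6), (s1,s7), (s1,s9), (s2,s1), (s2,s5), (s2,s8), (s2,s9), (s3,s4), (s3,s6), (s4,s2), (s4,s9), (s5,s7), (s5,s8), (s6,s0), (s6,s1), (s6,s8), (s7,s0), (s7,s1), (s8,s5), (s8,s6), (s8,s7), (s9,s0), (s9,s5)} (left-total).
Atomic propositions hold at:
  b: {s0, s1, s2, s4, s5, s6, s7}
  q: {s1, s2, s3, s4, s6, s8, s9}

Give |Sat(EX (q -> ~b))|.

Sat(~b) = {s3, s8, s9}
Sat(q -> ~b) = {s0, s3, s5, s7, s8, s9}
Sat(EX (q -> ~b)) = {s : some successor in {s0, s3, s5, s7, s8, s9}} = {s0, s1, s2, s4, s5, s6, s7, s8, s9}
|Sat(EX (q -> ~b))| = |{s0, s1, s2, s4, s5, s6, s7, s8, s9}| = 9.

9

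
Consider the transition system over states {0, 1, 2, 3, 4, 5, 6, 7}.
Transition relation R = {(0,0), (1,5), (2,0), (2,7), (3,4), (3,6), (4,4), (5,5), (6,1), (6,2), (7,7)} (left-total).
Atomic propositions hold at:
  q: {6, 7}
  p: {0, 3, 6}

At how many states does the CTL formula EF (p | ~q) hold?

7

Sat(~q) = {0, 1, 2, 3, 4, 5}
Sat(p | ~q) = {0, 1, 2, 3, 4, 5, 6}
EF (p | ~q): least fixpoint, start Z0 = {0, 1, 2, 3, 4, 5, 6}, add states with some successor in Z. Already a fixed point.
Sat(EF (p | ~q)) = {0, 1, 2, 3, 4, 5, 6}
|Sat(EF (p | ~q))| = |{0, 1, 2, 3, 4, 5, 6}| = 7.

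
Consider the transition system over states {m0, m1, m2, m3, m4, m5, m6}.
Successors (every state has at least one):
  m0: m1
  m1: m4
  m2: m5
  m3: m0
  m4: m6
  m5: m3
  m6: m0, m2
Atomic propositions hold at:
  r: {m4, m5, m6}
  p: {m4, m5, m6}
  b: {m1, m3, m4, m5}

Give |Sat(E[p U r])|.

E[p U r]: least fixpoint, start Z0 = Sat(r) = {m4, m5, m6}, add states in Sat(p) with some successor in Z. Already a fixed point.
Sat(E[p U r]) = {m4, m5, m6}
|Sat(E[p U r])| = |{m4, m5, m6}| = 3.

3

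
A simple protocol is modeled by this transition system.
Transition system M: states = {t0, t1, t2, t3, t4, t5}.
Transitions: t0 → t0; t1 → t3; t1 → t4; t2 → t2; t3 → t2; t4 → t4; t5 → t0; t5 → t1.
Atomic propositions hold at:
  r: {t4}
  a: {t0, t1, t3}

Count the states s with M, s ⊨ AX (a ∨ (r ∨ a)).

4

Sat(r ∨ a) = {t0, t1, t3, t4}
Sat(a ∨ (r ∨ a)) = {t0, t1, t3, t4}
Sat(AX (a ∨ (r ∨ a))) = {s : every successor in {t0, t1, t3, t4}} = {t0, t1, t4, t5}
|Sat(AX (a ∨ (r ∨ a)))| = |{t0, t1, t4, t5}| = 4.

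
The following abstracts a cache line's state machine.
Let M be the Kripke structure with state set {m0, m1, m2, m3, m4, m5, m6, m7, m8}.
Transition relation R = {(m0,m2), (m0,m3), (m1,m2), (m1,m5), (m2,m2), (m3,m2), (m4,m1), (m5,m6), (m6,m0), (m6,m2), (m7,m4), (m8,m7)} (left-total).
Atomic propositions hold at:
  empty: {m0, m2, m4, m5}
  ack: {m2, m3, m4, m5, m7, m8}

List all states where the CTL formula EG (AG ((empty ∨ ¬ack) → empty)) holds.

Sat(¬ack) = {m0, m1, m6}
Sat(empty ∨ ¬ack) = {m0, m1, m2, m4, m5, m6}
Sat((empty ∨ ¬ack) → empty) = {m0, m2, m3, m4, m5, m7, m8}
AG ((empty ∨ ¬ack) → empty): greatest fixpoint, start Z0 = {m0, m2, m3, m4, m5, m7, m8}, keep only states in Sat with every successor in Z. Z1 = {m0, m2, m3, m7, m8}; Z2 = {m0, m2, m3, m8}; Z3 = {m0, m2, m3}; fixed.
Sat(AG ((empty ∨ ¬ack) → empty)) = {m0, m2, m3}
EG (AG ((empty ∨ ¬ack) → empty)): greatest fixpoint, start Z0 = {m0, m2, m3}, keep only states in Sat with some successor in Z. Already a fixed point.
Sat(EG (AG ((empty ∨ ¬ack) → empty))) = {m0, m2, m3}

{m0, m2, m3}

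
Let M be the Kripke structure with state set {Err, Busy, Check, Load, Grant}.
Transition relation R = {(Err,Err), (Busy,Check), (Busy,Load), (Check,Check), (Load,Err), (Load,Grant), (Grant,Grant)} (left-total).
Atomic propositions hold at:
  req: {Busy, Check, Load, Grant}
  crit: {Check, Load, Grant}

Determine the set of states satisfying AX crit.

{Busy, Check, Grant}

Sat(AX crit) = {s : every successor in {Check, Load, Grant}} = {Busy, Check, Grant}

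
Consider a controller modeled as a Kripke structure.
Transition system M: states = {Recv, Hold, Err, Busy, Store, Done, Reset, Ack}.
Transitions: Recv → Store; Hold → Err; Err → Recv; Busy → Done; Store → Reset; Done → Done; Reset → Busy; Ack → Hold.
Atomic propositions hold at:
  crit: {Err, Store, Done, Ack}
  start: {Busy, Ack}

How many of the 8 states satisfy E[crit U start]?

E[crit U start]: least fixpoint, start Z0 = Sat(start) = {Busy, Ack}, add states in Sat(crit) with some successor in Z. Already a fixed point.
Sat(E[crit U start]) = {Busy, Ack}
|Sat(E[crit U start])| = |{Busy, Ack}| = 2.

2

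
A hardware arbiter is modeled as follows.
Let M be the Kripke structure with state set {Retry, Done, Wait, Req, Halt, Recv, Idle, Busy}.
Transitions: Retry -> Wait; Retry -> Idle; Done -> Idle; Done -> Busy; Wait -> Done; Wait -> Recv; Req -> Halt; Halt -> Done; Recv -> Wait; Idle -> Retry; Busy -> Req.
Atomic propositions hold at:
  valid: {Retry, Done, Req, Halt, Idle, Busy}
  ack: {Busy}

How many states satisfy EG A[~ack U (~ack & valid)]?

5

Sat(~ack) = {Retry, Done, Wait, Req, Halt, Recv, Idle}
Sat(~ack & valid) = {Retry, Done, Req, Halt, Idle}
A[~ack U (~ack & valid)]: least fixpoint, start Z0 = Sat((~ack & valid)) = {Retry, Done, Req, Halt, Idle}, add states in Sat(~ack) with every successor in Z. Already a fixed point.
Sat(A[~ack U (~ack & valid)]) = {Retry, Done, Req, Halt, Idle}
EG A[~ack U (~ack & valid)]: greatest fixpoint, start Z0 = {Retry, Done, Req, Halt, Idle}, keep only states in Sat with some successor in Z. Already a fixed point.
Sat(EG A[~ack U (~ack & valid)]) = {Retry, Done, Req, Halt, Idle}
|Sat(EG A[~ack U (~ack & valid)])| = |{Retry, Done, Req, Halt, Idle}| = 5.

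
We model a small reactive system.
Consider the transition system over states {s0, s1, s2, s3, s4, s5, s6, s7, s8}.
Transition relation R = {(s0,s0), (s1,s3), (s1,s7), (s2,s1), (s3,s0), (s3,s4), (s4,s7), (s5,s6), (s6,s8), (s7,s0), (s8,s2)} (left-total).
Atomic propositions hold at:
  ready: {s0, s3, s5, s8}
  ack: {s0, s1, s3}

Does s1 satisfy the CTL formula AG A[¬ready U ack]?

Yes

Sat(¬ready) = {s1, s2, s4, s6, s7}
A[¬ready U ack]: least fixpoint, start Z0 = Sat(ack) = {s0, s1, s3}, add states in Sat(¬ready) with every successor in Z. Z1 = {s0, s1, s2, s3, s7}; Z2 = {s0, s1, s2, s3, s4, s7}; fixed.
Sat(A[¬ready U ack]) = {s0, s1, s2, s3, s4, s7}
AG A[¬ready U ack]: greatest fixpoint, start Z0 = {s0, s1, s2, s3, s4, s7}, keep only states in Sat with every successor in Z. Already a fixed point.
Sat(AG A[¬ready U ack]) = {s0, s1, s2, s3, s4, s7}
s1 ∈ Sat(AG A[¬ready U ack]) = {s0, s1, s2, s3, s4, s7}, so the formula holds at s1.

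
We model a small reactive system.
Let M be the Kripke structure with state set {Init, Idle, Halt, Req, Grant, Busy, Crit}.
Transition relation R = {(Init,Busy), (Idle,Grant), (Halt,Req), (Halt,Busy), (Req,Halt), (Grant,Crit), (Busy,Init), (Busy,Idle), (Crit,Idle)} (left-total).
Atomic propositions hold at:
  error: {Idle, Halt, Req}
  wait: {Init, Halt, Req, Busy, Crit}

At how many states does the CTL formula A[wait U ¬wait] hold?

Sat(¬wait) = {Idle, Grant}
A[wait U ¬wait]: least fixpoint, start Z0 = Sat(¬wait) = {Idle, Grant}, add states in Sat(wait) with every successor in Z. Z1 = {Idle, Grant, Crit}; fixed.
Sat(A[wait U ¬wait]) = {Idle, Grant, Crit}
|Sat(A[wait U ¬wait])| = |{Idle, Grant, Crit}| = 3.

3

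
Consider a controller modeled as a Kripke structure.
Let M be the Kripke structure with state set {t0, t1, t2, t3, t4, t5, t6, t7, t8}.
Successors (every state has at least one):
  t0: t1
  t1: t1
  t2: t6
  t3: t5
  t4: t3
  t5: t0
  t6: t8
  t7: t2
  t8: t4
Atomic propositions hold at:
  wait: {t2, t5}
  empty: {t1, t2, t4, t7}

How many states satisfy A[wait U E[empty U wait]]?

3

E[empty U wait]: least fixpoint, start Z0 = Sat(wait) = {t2, t5}, add states in Sat(empty) with some successor in Z. Z1 = {t2, t5, t7}; fixed.
Sat(E[empty U wait]) = {t2, t5, t7}
A[wait U E[empty U wait]]: least fixpoint, start Z0 = Sat(E[empty U wait]) = {t2, t5, t7}, add states in Sat(wait) with every successor in Z. Already a fixed point.
Sat(A[wait U E[empty U wait]]) = {t2, t5, t7}
|Sat(A[wait U E[empty U wait]])| = |{t2, t5, t7}| = 3.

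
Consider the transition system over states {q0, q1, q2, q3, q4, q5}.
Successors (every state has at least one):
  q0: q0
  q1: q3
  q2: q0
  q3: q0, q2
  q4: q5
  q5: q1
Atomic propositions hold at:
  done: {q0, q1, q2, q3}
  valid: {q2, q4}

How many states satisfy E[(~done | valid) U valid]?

2

Sat(~done) = {q4, q5}
Sat(~done | valid) = {q2, q4, q5}
E[(~done | valid) U valid]: least fixpoint, start Z0 = Sat(valid) = {q2, q4}, add states in Sat(~done | valid) with some successor in Z. Already a fixed point.
Sat(E[(~done | valid) U valid]) = {q2, q4}
|Sat(E[(~done | valid) U valid])| = |{q2, q4}| = 2.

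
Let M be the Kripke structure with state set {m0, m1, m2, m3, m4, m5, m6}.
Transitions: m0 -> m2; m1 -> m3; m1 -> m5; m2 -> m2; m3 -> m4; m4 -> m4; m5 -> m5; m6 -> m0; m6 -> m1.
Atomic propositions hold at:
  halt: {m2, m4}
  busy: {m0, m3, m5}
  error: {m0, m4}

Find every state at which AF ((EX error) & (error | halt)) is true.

{m3, m4}

Sat(EX error) = {s : some successor in {m0, m4}} = {m3, m4, m6}
Sat(error | halt) = {m0, m2, m4}
Sat((EX error) & (error | halt)) = {m4}
AF ((EX error) & (error | halt)): least fixpoint, start Z0 = {m4}, add states with every successor in Z. Z1 = {m3, m4}; fixed.
Sat(AF ((EX error) & (error | halt))) = {m3, m4}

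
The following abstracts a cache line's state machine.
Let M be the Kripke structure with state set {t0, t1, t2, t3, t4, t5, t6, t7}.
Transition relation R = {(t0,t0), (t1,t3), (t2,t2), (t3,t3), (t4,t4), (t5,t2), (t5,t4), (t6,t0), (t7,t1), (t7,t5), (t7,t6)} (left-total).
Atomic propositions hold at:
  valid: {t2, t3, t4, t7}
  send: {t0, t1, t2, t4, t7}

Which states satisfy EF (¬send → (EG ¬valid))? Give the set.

Sat(¬send) = {t3, t5, t6}
Sat(¬valid) = {t0, t1, t5, t6}
EG ¬valid: greatest fixpoint, start Z0 = {t0, t1, t5, t6}, keep only states in Sat with some successor in Z. Z1 = {t0, t6}; fixed.
Sat(EG ¬valid) = {t0, t6}
Sat(¬send → (EG ¬valid)) = {t0, t1, t2, t4, t6, t7}
EF (¬send → (EG ¬valid)): least fixpoint, start Z0 = {t0, t1, t2, t4, t6, t7}, add states with some successor in Z. Z1 = {t0, t1, t2, t4, t5, t6, t7}; fixed.
Sat(EF (¬send → (EG ¬valid))) = {t0, t1, t2, t4, t5, t6, t7}

{t0, t1, t2, t4, t5, t6, t7}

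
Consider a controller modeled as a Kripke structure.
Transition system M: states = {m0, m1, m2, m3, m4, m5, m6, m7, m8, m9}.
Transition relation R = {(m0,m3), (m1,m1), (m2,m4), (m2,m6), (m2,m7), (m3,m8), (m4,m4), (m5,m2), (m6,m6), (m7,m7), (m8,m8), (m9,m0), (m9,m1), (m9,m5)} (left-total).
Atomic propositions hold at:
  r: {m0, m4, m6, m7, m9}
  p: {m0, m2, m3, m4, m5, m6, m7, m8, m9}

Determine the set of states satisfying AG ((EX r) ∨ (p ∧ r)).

Sat(EX r) = {s : some successor in {m0, m4, m6, m7, m9}} = {m2, m4, m6, m7, m9}
Sat(p ∧ r) = {m0, m4, m6, m7, m9}
Sat((EX r) ∨ (p ∧ r)) = {m0, m2, m4, m6, m7, m9}
AG ((EX r) ∨ (p ∧ r)): greatest fixpoint, start Z0 = {m0, m2, m4, m6, m7, m9}, keep only states in Sat with every successor in Z. Z1 = {m2, m4, m6, m7}; fixed.
Sat(AG ((EX r) ∨ (p ∧ r))) = {m2, m4, m6, m7}

{m2, m4, m6, m7}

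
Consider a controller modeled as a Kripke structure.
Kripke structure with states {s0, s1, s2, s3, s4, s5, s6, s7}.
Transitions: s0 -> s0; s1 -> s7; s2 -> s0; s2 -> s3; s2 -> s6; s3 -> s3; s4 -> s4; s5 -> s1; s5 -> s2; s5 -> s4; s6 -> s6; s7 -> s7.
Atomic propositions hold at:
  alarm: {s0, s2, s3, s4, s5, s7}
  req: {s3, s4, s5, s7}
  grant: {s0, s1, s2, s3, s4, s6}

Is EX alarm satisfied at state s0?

Yes

Sat(EX alarm) = {s : some successor in {s0, s2, s3, s4, s5, s7}} = {s0, s1, s2, s3, s4, s5, s7}
s0 ∈ Sat(EX alarm) = {s0, s1, s2, s3, s4, s5, s7}, so the formula holds at s0.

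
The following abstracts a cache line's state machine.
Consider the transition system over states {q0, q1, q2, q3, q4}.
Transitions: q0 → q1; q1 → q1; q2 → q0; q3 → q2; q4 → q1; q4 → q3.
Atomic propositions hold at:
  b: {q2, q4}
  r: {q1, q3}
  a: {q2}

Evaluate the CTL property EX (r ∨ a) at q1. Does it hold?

Sat(r ∨ a) = {q1, q2, q3}
Sat(EX (r ∨ a)) = {s : some successor in {q1, q2, q3}} = {q0, q1, q3, q4}
q1 ∈ Sat(EX (r ∨ a)) = {q0, q1, q3, q4}, so the formula holds at q1.

Yes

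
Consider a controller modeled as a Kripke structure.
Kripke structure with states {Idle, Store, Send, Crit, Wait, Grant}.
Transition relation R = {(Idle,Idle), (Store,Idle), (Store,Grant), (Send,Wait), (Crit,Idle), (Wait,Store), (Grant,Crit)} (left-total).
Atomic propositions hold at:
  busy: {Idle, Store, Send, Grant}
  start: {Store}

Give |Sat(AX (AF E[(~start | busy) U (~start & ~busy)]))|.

Sat(~start) = {Idle, Send, Crit, Wait, Grant}
Sat(~start | busy) = {Idle, Store, Send, Crit, Wait, Grant}
Sat(~busy) = {Crit, Wait}
Sat(~start & ~busy) = {Crit, Wait}
E[(~start | busy) U (~start & ~busy)]: least fixpoint, start Z0 = Sat((~start & ~busy)) = {Crit, Wait}, add states in Sat(~start | busy) with some successor in Z. Z1 = {Send, Crit, Wait, Grant}; Z2 = {Store, Send, Crit, Wait, Grant}; fixed.
Sat(E[(~start | busy) U (~start & ~busy)]) = {Store, Send, Crit, Wait, Grant}
AF E[(~start | busy) U (~start & ~busy)]: least fixpoint, start Z0 = {Store, Send, Crit, Wait, Grant}, add states with every successor in Z. Already a fixed point.
Sat(AF E[(~start | busy) U (~start & ~busy)]) = {Store, Send, Crit, Wait, Grant}
Sat(AX (AF E[(~start | busy) U (~start & ~busy)])) = {s : every successor in {Store, Send, Crit, Wait, Grant}} = {Send, Wait, Grant}
|Sat(AX (AF E[(~start | busy) U (~start & ~busy)]))| = |{Send, Wait, Grant}| = 3.

3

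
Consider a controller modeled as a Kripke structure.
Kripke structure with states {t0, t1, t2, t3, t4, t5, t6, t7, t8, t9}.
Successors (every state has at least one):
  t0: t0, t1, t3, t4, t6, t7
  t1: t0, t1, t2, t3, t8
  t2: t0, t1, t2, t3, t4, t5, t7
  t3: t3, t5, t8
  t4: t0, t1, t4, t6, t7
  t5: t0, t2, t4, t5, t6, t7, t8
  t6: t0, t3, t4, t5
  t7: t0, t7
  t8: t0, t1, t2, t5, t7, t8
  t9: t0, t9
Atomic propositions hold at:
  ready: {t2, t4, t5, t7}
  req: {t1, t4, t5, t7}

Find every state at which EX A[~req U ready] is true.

Sat(~req) = {t0, t2, t3, t6, t8, t9}
A[~req U ready]: least fixpoint, start Z0 = Sat(ready) = {t2, t4, t5, t7}, add states in Sat(~req) with every successor in Z. Already a fixed point.
Sat(A[~req U ready]) = {t2, t4, t5, t7}
Sat(EX A[~req U ready]) = {s : some successor in {t2, t4, t5, t7}} = {t0, t1, t2, t3, t4, t5, t6, t7, t8}

{t0, t1, t2, t3, t4, t5, t6, t7, t8}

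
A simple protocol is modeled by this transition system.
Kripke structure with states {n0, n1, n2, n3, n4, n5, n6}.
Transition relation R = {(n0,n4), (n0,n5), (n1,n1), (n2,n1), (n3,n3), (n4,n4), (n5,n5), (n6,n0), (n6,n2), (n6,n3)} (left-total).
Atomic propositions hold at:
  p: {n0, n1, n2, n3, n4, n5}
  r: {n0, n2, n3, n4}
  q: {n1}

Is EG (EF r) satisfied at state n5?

No

EF r: least fixpoint, start Z0 = {n0, n2, n3, n4}, add states with some successor in Z. Z1 = {n0, n2, n3, n4, n6}; fixed.
Sat(EF r) = {n0, n2, n3, n4, n6}
EG (EF r): greatest fixpoint, start Z0 = {n0, n2, n3, n4, n6}, keep only states in Sat with some successor in Z. Z1 = {n0, n3, n4, n6}; fixed.
Sat(EG (EF r)) = {n0, n3, n4, n6}
n5 ∉ Sat(EG (EF r)) = {n0, n3, n4, n6}, so the formula does not hold at n5.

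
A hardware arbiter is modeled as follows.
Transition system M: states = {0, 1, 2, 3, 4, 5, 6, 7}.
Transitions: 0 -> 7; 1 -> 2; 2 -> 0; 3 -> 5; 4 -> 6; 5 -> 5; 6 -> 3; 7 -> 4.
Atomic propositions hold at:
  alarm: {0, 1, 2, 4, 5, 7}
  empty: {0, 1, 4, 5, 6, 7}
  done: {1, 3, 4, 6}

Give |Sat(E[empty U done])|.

6

E[empty U done]: least fixpoint, start Z0 = Sat(done) = {1, 3, 4, 6}, add states in Sat(empty) with some successor in Z. Z1 = {1, 3, 4, 6, 7}; Z2 = {0, 1, 3, 4, 6, 7}; fixed.
Sat(E[empty U done]) = {0, 1, 3, 4, 6, 7}
|Sat(E[empty U done])| = |{0, 1, 3, 4, 6, 7}| = 6.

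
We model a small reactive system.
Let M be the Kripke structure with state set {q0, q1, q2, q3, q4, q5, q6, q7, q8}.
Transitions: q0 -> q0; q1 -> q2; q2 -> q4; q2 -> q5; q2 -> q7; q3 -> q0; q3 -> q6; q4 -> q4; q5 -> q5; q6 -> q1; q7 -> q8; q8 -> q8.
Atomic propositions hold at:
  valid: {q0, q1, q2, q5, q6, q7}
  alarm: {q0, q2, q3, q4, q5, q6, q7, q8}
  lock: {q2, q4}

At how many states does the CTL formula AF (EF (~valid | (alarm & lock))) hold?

Sat(~valid) = {q3, q4, q8}
Sat(alarm & lock) = {q2, q4}
Sat(~valid | (alarm & lock)) = {q2, q3, q4, q8}
EF (~valid | (alarm & lock)): least fixpoint, start Z0 = {q2, q3, q4, q8}, add states with some successor in Z. Z1 = {q1, q2, q3, q4, q7, q8}; Z2 = {q1, q2, q3, q4, q6, q7, q8}; fixed.
Sat(EF (~valid | (alarm & lock))) = {q1, q2, q3, q4, q6, q7, q8}
AF (EF (~valid | (alarm & lock))): least fixpoint, start Z0 = {q1, q2, q3, q4, q6, q7, q8}, add states with every successor in Z. Already a fixed point.
Sat(AF (EF (~valid | (alarm & lock)))) = {q1, q2, q3, q4, q6, q7, q8}
|Sat(AF (EF (~valid | (alarm & lock))))| = |{q1, q2, q3, q4, q6, q7, q8}| = 7.

7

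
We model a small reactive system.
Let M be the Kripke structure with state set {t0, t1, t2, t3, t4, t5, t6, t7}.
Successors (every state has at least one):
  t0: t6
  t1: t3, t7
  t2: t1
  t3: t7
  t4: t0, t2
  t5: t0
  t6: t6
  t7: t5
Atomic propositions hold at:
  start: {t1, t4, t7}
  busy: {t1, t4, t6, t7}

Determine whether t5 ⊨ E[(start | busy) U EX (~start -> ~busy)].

Sat(start | busy) = {t1, t4, t6, t7}
Sat(~start) = {t0, t2, t3, t5, t6}
Sat(~busy) = {t0, t2, t3, t5}
Sat(~start -> ~busy) = {t0, t1, t2, t3, t4, t5, t7}
Sat(EX (~start -> ~busy)) = {s : some successor in {t0, t1, t2, t3, t4, t5, t7}} = {t1, t2, t3, t4, t5, t7}
E[(start | busy) U EX (~start -> ~busy)]: least fixpoint, start Z0 = Sat(EX (~start -> ~busy)) = {t1, t2, t3, t4, t5, t7}, add states in Sat(start | busy) with some successor in Z. Already a fixed point.
Sat(E[(start | busy) U EX (~start -> ~busy)]) = {t1, t2, t3, t4, t5, t7}
t5 ∈ Sat(E[(start | busy) U EX (~start -> ~busy)]) = {t1, t2, t3, t4, t5, t7}, so the formula holds at t5.

Yes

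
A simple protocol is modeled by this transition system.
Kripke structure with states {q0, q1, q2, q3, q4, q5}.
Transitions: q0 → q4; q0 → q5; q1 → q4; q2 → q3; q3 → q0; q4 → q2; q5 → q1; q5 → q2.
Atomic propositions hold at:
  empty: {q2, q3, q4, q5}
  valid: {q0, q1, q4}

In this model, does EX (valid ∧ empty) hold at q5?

No

Sat(valid ∧ empty) = {q4}
Sat(EX (valid ∧ empty)) = {s : some successor in {q4}} = {q0, q1}
q5 ∉ Sat(EX (valid ∧ empty)) = {q0, q1}, so the formula does not hold at q5.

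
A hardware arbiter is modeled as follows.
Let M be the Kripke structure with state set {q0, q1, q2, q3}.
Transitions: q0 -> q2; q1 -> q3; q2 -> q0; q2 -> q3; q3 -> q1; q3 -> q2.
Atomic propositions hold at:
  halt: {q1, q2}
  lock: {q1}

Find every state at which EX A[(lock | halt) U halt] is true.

Sat(lock | halt) = {q1, q2}
A[(lock | halt) U halt]: least fixpoint, start Z0 = Sat(halt) = {q1, q2}, add states in Sat(lock | halt) with every successor in Z. Already a fixed point.
Sat(A[(lock | halt) U halt]) = {q1, q2}
Sat(EX A[(lock | halt) U halt]) = {s : some successor in {q1, q2}} = {q0, q3}

{q0, q3}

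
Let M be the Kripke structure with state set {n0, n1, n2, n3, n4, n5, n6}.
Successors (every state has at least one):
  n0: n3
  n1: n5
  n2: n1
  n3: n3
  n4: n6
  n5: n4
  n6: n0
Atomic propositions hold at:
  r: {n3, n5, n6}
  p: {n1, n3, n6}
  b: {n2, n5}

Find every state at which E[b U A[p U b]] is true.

A[p U b]: least fixpoint, start Z0 = Sat(b) = {n2, n5}, add states in Sat(p) with every successor in Z. Z1 = {n1, n2, n5}; fixed.
Sat(A[p U b]) = {n1, n2, n5}
E[b U A[p U b]]: least fixpoint, start Z0 = Sat(A[p U b]) = {n1, n2, n5}, add states in Sat(b) with some successor in Z. Already a fixed point.
Sat(E[b U A[p U b]]) = {n1, n2, n5}

{n1, n2, n5}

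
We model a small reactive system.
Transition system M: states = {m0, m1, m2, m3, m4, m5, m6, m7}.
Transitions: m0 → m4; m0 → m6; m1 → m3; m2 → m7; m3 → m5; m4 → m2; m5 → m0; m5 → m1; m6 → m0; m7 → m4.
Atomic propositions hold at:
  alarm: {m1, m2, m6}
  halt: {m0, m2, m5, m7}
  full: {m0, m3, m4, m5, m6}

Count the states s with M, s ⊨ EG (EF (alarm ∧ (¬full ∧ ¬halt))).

3

Sat(¬full) = {m1, m2, m7}
Sat(¬halt) = {m1, m3, m4, m6}
Sat(¬full ∧ ¬halt) = {m1}
Sat(alarm ∧ (¬full ∧ ¬halt)) = {m1}
EF (alarm ∧ (¬full ∧ ¬halt)): least fixpoint, start Z0 = {m1}, add states with some successor in Z. Z1 = {m1, m5}; Z2 = {m1, m3, m5}; fixed.
Sat(EF (alarm ∧ (¬full ∧ ¬halt))) = {m1, m3, m5}
EG (EF (alarm ∧ (¬full ∧ ¬halt))): greatest fixpoint, start Z0 = {m1, m3, m5}, keep only states in Sat with some successor in Z. Already a fixed point.
Sat(EG (EF (alarm ∧ (¬full ∧ ¬halt)))) = {m1, m3, m5}
|Sat(EG (EF (alarm ∧ (¬full ∧ ¬halt))))| = |{m1, m3, m5}| = 3.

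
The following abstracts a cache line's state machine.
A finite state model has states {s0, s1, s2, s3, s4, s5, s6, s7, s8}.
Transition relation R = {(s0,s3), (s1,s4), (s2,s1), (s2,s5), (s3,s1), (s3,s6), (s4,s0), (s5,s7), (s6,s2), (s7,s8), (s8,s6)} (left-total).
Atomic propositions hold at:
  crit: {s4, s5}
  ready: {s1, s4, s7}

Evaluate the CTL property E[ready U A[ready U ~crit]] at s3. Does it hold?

Yes

Sat(~crit) = {s0, s1, s2, s3, s6, s7, s8}
A[ready U ~crit]: least fixpoint, start Z0 = Sat(~crit) = {s0, s1, s2, s3, s6, s7, s8}, add states in Sat(ready) with every successor in Z. Z1 = {s0, s1, s2, s3, s4, s6, s7, s8}; fixed.
Sat(A[ready U ~crit]) = {s0, s1, s2, s3, s4, s6, s7, s8}
E[ready U A[ready U ~crit]]: least fixpoint, start Z0 = Sat(A[ready U ~crit]) = {s0, s1, s2, s3, s4, s6, s7, s8}, add states in Sat(ready) with some successor in Z. Already a fixed point.
Sat(E[ready U A[ready U ~crit]]) = {s0, s1, s2, s3, s4, s6, s7, s8}
s3 ∈ Sat(E[ready U A[ready U ~crit]]) = {s0, s1, s2, s3, s4, s6, s7, s8}, so the formula holds at s3.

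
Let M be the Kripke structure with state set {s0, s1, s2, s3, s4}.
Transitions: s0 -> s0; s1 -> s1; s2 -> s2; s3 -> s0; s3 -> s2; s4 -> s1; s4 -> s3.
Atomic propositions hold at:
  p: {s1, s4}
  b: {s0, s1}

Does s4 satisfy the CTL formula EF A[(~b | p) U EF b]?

Sat(~b) = {s2, s3, s4}
Sat(~b | p) = {s1, s2, s3, s4}
EF b: least fixpoint, start Z0 = {s0, s1}, add states with some successor in Z. Z1 = {s0, s1, s3, s4}; fixed.
Sat(EF b) = {s0, s1, s3, s4}
A[(~b | p) U EF b]: least fixpoint, start Z0 = Sat(EF b) = {s0, s1, s3, s4}, add states in Sat(~b | p) with every successor in Z. Already a fixed point.
Sat(A[(~b | p) U EF b]) = {s0, s1, s3, s4}
EF A[(~b | p) U EF b]: least fixpoint, start Z0 = {s0, s1, s3, s4}, add states with some successor in Z. Already a fixed point.
Sat(EF A[(~b | p) U EF b]) = {s0, s1, s3, s4}
s4 ∈ Sat(EF A[(~b | p) U EF b]) = {s0, s1, s3, s4}, so the formula holds at s4.

Yes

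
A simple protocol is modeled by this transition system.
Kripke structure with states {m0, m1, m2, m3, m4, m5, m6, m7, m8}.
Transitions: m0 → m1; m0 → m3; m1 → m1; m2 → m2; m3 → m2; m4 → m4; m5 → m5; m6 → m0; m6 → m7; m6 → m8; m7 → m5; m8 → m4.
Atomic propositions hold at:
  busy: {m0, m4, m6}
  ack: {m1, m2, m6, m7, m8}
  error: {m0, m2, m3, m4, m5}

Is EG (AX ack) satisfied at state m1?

Sat(AX ack) = {s : every successor in {m1, m2, m6, m7, m8}} = {m1, m2, m3}
EG (AX ack): greatest fixpoint, start Z0 = {m1, m2, m3}, keep only states in Sat with some successor in Z. Already a fixed point.
Sat(EG (AX ack)) = {m1, m2, m3}
m1 ∈ Sat(EG (AX ack)) = {m1, m2, m3}, so the formula holds at m1.

Yes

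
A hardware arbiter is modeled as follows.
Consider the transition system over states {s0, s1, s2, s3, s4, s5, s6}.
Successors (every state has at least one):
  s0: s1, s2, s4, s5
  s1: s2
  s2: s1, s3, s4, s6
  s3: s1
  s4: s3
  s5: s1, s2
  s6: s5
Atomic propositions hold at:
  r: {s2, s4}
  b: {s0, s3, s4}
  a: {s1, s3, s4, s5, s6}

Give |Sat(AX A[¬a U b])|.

1

Sat(¬a) = {s0, s2}
A[¬a U b]: least fixpoint, start Z0 = Sat(b) = {s0, s3, s4}, add states in Sat(¬a) with every successor in Z. Already a fixed point.
Sat(A[¬a U b]) = {s0, s3, s4}
Sat(AX A[¬a U b]) = {s : every successor in {s0, s3, s4}} = {s4}
|Sat(AX A[¬a U b])| = |{s4}| = 1.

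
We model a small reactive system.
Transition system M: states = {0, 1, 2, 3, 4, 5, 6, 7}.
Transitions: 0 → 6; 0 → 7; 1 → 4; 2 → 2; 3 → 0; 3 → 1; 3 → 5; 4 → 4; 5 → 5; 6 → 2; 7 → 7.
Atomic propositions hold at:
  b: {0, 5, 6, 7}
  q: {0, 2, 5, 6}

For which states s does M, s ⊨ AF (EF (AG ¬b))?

{0, 1, 2, 3, 4, 6}

Sat(¬b) = {1, 2, 3, 4}
AG ¬b: greatest fixpoint, start Z0 = {1, 2, 3, 4}, keep only states in Sat with every successor in Z. Z1 = {1, 2, 4}; fixed.
Sat(AG ¬b) = {1, 2, 4}
EF (AG ¬b): least fixpoint, start Z0 = {1, 2, 4}, add states with some successor in Z. Z1 = {1, 2, 3, 4, 6}; Z2 = {0, 1, 2, 3, 4, 6}; fixed.
Sat(EF (AG ¬b)) = {0, 1, 2, 3, 4, 6}
AF (EF (AG ¬b)): least fixpoint, start Z0 = {0, 1, 2, 3, 4, 6}, add states with every successor in Z. Already a fixed point.
Sat(AF (EF (AG ¬b))) = {0, 1, 2, 3, 4, 6}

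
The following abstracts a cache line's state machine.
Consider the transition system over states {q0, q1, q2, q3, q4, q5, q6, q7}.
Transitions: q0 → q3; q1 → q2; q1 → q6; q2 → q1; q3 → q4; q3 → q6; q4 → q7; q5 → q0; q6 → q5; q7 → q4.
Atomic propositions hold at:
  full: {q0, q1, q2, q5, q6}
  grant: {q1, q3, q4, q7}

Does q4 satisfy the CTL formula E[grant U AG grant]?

AG grant: greatest fixpoint, start Z0 = {q1, q3, q4, q7}, keep only states in Sat with every successor in Z. Z1 = {q4, q7}; fixed.
Sat(AG grant) = {q4, q7}
E[grant U AG grant]: least fixpoint, start Z0 = Sat(AG grant) = {q4, q7}, add states in Sat(grant) with some successor in Z. Z1 = {q3, q4, q7}; fixed.
Sat(E[grant U AG grant]) = {q3, q4, q7}
q4 ∈ Sat(E[grant U AG grant]) = {q3, q4, q7}, so the formula holds at q4.

Yes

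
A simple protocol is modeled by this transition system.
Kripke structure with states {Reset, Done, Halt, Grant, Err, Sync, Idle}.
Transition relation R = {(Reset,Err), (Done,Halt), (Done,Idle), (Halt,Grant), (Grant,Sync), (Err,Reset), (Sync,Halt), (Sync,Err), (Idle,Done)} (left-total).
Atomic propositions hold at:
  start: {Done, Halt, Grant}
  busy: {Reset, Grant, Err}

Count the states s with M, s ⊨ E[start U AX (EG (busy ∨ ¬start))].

Sat(¬start) = {Reset, Err, Sync, Idle}
Sat(busy ∨ ¬start) = {Reset, Grant, Err, Sync, Idle}
EG (busy ∨ ¬start): greatest fixpoint, start Z0 = {Reset, Grant, Err, Sync, Idle}, keep only states in Sat with some successor in Z. Z1 = {Reset, Grant, Err, Sync}; fixed.
Sat(EG (busy ∨ ¬start)) = {Reset, Grant, Err, Sync}
Sat(AX (EG (busy ∨ ¬start))) = {s : every successor in {Reset, Grant, Err, Sync}} = {Reset, Halt, Grant, Err}
E[start U AX (EG (busy ∨ ¬start))]: least fixpoint, start Z0 = Sat(AX (EG (busy ∨ ¬start))) = {Reset, Halt, Grant, Err}, add states in Sat(start) with some successor in Z. Z1 = {Reset, Done, Halt, Grant, Err}; fixed.
Sat(E[start U AX (EG (busy ∨ ¬start))]) = {Reset, Done, Halt, Grant, Err}
|Sat(E[start U AX (EG (busy ∨ ¬start))])| = |{Reset, Done, Halt, Grant, Err}| = 5.

5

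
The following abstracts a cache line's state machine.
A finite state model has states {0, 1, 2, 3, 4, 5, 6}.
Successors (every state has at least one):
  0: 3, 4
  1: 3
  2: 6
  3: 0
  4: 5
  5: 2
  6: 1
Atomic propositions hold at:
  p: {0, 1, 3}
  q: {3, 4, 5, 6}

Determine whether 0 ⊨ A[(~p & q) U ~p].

Sat(~p) = {2, 4, 5, 6}
Sat(~p & q) = {4, 5, 6}
A[(~p & q) U ~p]: least fixpoint, start Z0 = Sat(~p) = {2, 4, 5, 6}, add states in Sat(~p & q) with every successor in Z. Already a fixed point.
Sat(A[(~p & q) U ~p]) = {2, 4, 5, 6}
0 ∉ Sat(A[(~p & q) U ~p]) = {2, 4, 5, 6}, so the formula does not hold at 0.

No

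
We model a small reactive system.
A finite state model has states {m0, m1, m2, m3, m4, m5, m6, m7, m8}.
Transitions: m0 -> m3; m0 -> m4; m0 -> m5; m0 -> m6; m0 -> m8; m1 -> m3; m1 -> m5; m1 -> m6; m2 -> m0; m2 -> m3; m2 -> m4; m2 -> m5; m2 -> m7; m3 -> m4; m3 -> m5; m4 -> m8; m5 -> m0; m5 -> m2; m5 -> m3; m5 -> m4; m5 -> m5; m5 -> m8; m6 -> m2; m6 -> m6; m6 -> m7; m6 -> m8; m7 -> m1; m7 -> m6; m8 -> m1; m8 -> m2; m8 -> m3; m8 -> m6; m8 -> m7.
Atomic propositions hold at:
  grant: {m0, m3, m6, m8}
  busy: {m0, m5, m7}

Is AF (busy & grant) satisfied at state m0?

Yes

Sat(busy & grant) = {m0}
AF (busy & grant): least fixpoint, start Z0 = {m0}, add states with every successor in Z. Already a fixed point.
Sat(AF (busy & grant)) = {m0}
m0 ∈ Sat(AF (busy & grant)) = {m0}, so the formula holds at m0.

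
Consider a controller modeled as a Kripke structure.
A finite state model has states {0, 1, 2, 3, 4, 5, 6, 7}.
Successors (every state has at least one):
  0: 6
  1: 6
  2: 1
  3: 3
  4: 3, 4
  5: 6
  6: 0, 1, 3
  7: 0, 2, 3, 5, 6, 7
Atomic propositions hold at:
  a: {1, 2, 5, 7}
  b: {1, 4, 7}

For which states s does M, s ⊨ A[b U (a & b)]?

Sat(a & b) = {1, 7}
A[b U (a & b)]: least fixpoint, start Z0 = Sat((a & b)) = {1, 7}, add states in Sat(b) with every successor in Z. Already a fixed point.
Sat(A[b U (a & b)]) = {1, 7}

{1, 7}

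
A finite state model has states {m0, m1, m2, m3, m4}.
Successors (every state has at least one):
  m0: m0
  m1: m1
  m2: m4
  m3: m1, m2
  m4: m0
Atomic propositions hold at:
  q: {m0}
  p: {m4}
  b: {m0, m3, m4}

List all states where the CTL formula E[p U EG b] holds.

{m0, m4}

EG b: greatest fixpoint, start Z0 = {m0, m3, m4}, keep only states in Sat with some successor in Z. Z1 = {m0, m4}; fixed.
Sat(EG b) = {m0, m4}
E[p U EG b]: least fixpoint, start Z0 = Sat(EG b) = {m0, m4}, add states in Sat(p) with some successor in Z. Already a fixed point.
Sat(E[p U EG b]) = {m0, m4}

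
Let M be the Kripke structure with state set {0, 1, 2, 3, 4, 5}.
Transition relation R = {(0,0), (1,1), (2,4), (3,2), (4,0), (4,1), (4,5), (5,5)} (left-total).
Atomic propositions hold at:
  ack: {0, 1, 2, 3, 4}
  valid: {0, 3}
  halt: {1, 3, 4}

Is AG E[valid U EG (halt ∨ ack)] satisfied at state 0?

Sat(halt ∨ ack) = {0, 1, 2, 3, 4}
EG (halt ∨ ack): greatest fixpoint, start Z0 = {0, 1, 2, 3, 4}, keep only states in Sat with some successor in Z. Already a fixed point.
Sat(EG (halt ∨ ack)) = {0, 1, 2, 3, 4}
E[valid U EG (halt ∨ ack)]: least fixpoint, start Z0 = Sat(EG (halt ∨ ack)) = {0, 1, 2, 3, 4}, add states in Sat(valid) with some successor in Z. Already a fixed point.
Sat(E[valid U EG (halt ∨ ack)]) = {0, 1, 2, 3, 4}
AG E[valid U EG (halt ∨ ack)]: greatest fixpoint, start Z0 = {0, 1, 2, 3, 4}, keep only states in Sat with every successor in Z. Z1 = {0, 1, 2, 3}; Z2 = {0, 1, 3}; Z3 = {0, 1}; fixed.
Sat(AG E[valid U EG (halt ∨ ack)]) = {0, 1}
0 ∈ Sat(AG E[valid U EG (halt ∨ ack)]) = {0, 1}, so the formula holds at 0.

Yes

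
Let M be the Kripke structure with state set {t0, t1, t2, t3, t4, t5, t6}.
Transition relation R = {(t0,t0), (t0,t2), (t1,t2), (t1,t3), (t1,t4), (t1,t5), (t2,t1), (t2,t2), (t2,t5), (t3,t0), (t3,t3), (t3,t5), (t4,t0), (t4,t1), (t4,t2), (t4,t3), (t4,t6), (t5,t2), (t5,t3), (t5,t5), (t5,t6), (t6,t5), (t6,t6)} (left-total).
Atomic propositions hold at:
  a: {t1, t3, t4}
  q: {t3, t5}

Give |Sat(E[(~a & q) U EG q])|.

Sat(~a) = {t0, t2, t5, t6}
Sat(~a & q) = {t5}
EG q: greatest fixpoint, start Z0 = {t3, t5}, keep only states in Sat with some successor in Z. Already a fixed point.
Sat(EG q) = {t3, t5}
E[(~a & q) U EG q]: least fixpoint, start Z0 = Sat(EG q) = {t3, t5}, add states in Sat(~a & q) with some successor in Z. Already a fixed point.
Sat(E[(~a & q) U EG q]) = {t3, t5}
|Sat(E[(~a & q) U EG q])| = |{t3, t5}| = 2.

2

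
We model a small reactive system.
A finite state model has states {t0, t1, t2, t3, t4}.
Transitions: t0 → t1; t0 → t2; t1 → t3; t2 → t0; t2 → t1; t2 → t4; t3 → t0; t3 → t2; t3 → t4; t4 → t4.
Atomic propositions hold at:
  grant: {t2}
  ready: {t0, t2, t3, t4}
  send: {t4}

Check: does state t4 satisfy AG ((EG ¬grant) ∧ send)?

Yes

Sat(¬grant) = {t0, t1, t3, t4}
EG ¬grant: greatest fixpoint, start Z0 = {t0, t1, t3, t4}, keep only states in Sat with some successor in Z. Already a fixed point.
Sat(EG ¬grant) = {t0, t1, t3, t4}
Sat((EG ¬grant) ∧ send) = {t4}
AG ((EG ¬grant) ∧ send): greatest fixpoint, start Z0 = {t4}, keep only states in Sat with every successor in Z. Already a fixed point.
Sat(AG ((EG ¬grant) ∧ send)) = {t4}
t4 ∈ Sat(AG ((EG ¬grant) ∧ send)) = {t4}, so the formula holds at t4.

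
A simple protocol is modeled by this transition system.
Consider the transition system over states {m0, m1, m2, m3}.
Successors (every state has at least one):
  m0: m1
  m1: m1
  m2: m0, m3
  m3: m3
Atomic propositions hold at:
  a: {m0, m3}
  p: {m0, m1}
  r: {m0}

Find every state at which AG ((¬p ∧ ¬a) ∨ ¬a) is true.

Sat(¬p) = {m2, m3}
Sat(¬a) = {m1, m2}
Sat(¬p ∧ ¬a) = {m2}
Sat((¬p ∧ ¬a) ∨ ¬a) = {m1, m2}
AG ((¬p ∧ ¬a) ∨ ¬a): greatest fixpoint, start Z0 = {m1, m2}, keep only states in Sat with every successor in Z. Z1 = {m1}; fixed.
Sat(AG ((¬p ∧ ¬a) ∨ ¬a)) = {m1}

{m1}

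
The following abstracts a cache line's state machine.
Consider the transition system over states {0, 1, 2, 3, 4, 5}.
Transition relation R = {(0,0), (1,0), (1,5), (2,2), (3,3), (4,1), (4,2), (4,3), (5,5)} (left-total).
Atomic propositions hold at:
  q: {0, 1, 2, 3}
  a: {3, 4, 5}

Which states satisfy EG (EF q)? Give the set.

{0, 1, 2, 3, 4}

EF q: least fixpoint, start Z0 = {0, 1, 2, 3}, add states with some successor in Z. Z1 = {0, 1, 2, 3, 4}; fixed.
Sat(EF q) = {0, 1, 2, 3, 4}
EG (EF q): greatest fixpoint, start Z0 = {0, 1, 2, 3, 4}, keep only states in Sat with some successor in Z. Already a fixed point.
Sat(EG (EF q)) = {0, 1, 2, 3, 4}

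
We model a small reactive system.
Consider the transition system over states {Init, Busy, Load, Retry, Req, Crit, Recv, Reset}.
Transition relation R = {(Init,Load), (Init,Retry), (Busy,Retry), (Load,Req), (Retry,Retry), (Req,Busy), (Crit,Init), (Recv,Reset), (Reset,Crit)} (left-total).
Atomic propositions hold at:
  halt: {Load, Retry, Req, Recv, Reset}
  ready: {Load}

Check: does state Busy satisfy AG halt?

AG halt: greatest fixpoint, start Z0 = {Load, Retry, Req, Recv, Reset}, keep only states in Sat with every successor in Z. Z1 = {Load, Retry, Recv}; Z2 = {Retry}; fixed.
Sat(AG halt) = {Retry}
Busy ∉ Sat(AG halt) = {Retry}, so the formula does not hold at Busy.

No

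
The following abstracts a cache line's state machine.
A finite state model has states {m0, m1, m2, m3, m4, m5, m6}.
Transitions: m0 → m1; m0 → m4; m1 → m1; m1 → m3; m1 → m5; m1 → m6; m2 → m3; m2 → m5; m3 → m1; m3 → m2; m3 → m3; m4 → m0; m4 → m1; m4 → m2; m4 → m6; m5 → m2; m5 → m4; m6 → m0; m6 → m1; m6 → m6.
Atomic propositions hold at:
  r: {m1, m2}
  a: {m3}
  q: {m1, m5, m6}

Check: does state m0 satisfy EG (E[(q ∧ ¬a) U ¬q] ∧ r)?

Sat(¬a) = {m0, m1, m2, m4, m5, m6}
Sat(q ∧ ¬a) = {m1, m5, m6}
Sat(¬q) = {m0, m2, m3, m4}
E[(q ∧ ¬a) U ¬q]: least fixpoint, start Z0 = Sat(¬q) = {m0, m2, m3, m4}, add states in Sat(q ∧ ¬a) with some successor in Z. Z1 = {m0, m1, m2, m3, m4, m5, m6}; fixed.
Sat(E[(q ∧ ¬a) U ¬q]) = {m0, m1, m2, m3, m4, m5, m6}
Sat(E[(q ∧ ¬a) U ¬q] ∧ r) = {m1, m2}
EG (E[(q ∧ ¬a) U ¬q] ∧ r): greatest fixpoint, start Z0 = {m1, m2}, keep only states in Sat with some successor in Z. Z1 = {m1}; fixed.
Sat(EG (E[(q ∧ ¬a) U ¬q] ∧ r)) = {m1}
m0 ∉ Sat(EG (E[(q ∧ ¬a) U ¬q] ∧ r)) = {m1}, so the formula does not hold at m0.

No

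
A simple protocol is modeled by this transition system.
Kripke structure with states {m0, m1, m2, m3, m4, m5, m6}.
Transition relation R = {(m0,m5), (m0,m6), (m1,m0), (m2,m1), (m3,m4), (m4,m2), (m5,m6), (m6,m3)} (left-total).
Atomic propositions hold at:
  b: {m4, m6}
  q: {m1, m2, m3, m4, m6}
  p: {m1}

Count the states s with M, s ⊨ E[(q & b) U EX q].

Sat(q & b) = {m4, m6}
Sat(EX q) = {s : some successor in {m1, m2, m3, m4, m6}} = {m0, m2, m3, m4, m5, m6}
E[(q & b) U EX q]: least fixpoint, start Z0 = Sat(EX q) = {m0, m2, m3, m4, m5, m6}, add states in Sat(q & b) with some successor in Z. Already a fixed point.
Sat(E[(q & b) U EX q]) = {m0, m2, m3, m4, m5, m6}
|Sat(E[(q & b) U EX q])| = |{m0, m2, m3, m4, m5, m6}| = 6.

6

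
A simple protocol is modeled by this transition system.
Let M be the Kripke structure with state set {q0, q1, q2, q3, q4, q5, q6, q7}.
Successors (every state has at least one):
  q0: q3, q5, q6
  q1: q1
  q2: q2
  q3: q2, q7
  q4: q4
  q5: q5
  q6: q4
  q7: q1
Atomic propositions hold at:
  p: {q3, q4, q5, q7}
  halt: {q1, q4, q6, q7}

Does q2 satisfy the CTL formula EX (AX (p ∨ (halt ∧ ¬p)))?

Sat(¬p) = {q0, q1, q2, q6}
Sat(halt ∧ ¬p) = {q1, q6}
Sat(p ∨ (halt ∧ ¬p)) = {q1, q3, q4, q5, q6, q7}
Sat(AX (p ∨ (halt ∧ ¬p))) = {s : every successor in {q1, q3, q4, q5, q6, q7}} = {q0, q1, q4, q5, q6, q7}
Sat(EX (AX (p ∨ (halt ∧ ¬p)))) = {s : some successor in {q0, q1, q4, q5, q6, q7}} = {q0, q1, q3, q4, q5, q6, q7}
q2 ∉ Sat(EX (AX (p ∨ (halt ∧ ¬p)))) = {q0, q1, q3, q4, q5, q6, q7}, so the formula does not hold at q2.

No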